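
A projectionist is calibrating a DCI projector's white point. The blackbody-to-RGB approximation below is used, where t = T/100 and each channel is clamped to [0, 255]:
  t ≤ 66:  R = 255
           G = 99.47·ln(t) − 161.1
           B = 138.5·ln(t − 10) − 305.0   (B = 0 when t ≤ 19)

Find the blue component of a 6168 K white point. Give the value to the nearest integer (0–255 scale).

t = 6168/100 = 61.68; the t ≤ 66 branch applies.
B = 138.5·ln(61.68 − 10) − 305.0 = 138.5·ln 51.68 − 305.0 = 138.5·3.9451 − 305.0 = 241.392.
Rounded: 241.

241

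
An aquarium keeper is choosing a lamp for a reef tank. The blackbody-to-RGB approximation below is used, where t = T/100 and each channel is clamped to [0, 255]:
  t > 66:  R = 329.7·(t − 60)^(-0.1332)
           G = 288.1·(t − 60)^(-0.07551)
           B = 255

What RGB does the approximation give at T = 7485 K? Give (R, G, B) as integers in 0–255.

(230, 235, 255)

t = 7485/100 = 74.85; the t > 66 branch applies.
R = 329.7·(74.85 − 60)^(-0.1332) = 329.7·14.85^(-0.1332) = 329.7·0.69811 = 230.168.
G = 288.1·(74.85 − 60)^(-0.07551) = 288.1·14.85^(-0.07551) = 288.1·0.81569 = 234.999.
B = 255 by definition for t > 66.
Rounded: (230, 235, 255).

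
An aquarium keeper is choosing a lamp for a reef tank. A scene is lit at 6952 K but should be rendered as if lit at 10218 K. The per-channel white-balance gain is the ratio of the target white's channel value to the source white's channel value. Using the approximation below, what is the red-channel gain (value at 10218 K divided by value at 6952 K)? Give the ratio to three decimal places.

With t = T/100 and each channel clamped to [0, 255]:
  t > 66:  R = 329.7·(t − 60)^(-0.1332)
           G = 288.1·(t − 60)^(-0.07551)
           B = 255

At 6952 K (t = 69.52):
  R = 329.7·(69.52 − 60)^(-0.1332) = 329.7·9.52^(-0.1332) = 329.7·0.74071 = 244.211.
At 10218 K (t = 102.18):
  R = 329.7·(102.18 − 60)^(-0.1332) = 329.7·42.18^(-0.1332) = 329.7·0.60749 = 200.288.
Gain = 200.288 / 244.211 = 0.8201 → 0.820.

0.820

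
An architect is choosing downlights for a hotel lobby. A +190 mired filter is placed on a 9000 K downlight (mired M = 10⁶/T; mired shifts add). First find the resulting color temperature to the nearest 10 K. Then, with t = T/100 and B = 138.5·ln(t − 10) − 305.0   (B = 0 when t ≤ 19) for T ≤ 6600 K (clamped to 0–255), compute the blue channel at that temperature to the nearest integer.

130

M_in = 10⁶/9000 = 111.11; M_out = 111.11 + (+190) = 301.11.
T_out = 10⁶/301.11 = 3321.0 K → 3320 K; t = 33.2.
B = 138.5·ln(33.2 − 10) − 305.0 = 138.5·ln 23.2 − 305.0 = 138.5·3.1442 − 305.0 = 130.465.
Rounded: 130.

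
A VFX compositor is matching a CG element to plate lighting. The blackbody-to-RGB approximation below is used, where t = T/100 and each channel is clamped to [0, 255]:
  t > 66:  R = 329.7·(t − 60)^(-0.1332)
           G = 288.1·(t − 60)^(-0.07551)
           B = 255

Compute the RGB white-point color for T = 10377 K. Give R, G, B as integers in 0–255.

R=199, G=217, B=255

t = 10377/100 = 103.77; the t > 66 branch applies.
R = 329.7·(103.77 − 60)^(-0.1332) = 329.7·43.77^(-0.1332) = 329.7·0.60450 = 199.303.
G = 288.1·(103.77 − 60)^(-0.07551) = 288.1·43.77^(-0.07551) = 288.1·0.75175 = 216.580.
B = 255 by definition for t > 66.
Rounded: (199, 217, 255).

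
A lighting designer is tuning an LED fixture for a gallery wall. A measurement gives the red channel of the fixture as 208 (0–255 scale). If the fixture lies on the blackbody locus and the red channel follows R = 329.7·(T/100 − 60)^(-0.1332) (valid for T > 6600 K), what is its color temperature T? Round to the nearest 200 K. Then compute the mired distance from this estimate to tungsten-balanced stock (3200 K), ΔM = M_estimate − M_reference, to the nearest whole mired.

(t − 60)^(-0.1332) = 208/329.7 = 0.63088.
t − 60 = 0.63088^(1/-0.1332) = 0.63088^(-7.508) = 31.763, so t = 91.763.
T = 100·t = 9176 K → 9200 K to the nearest 200 K.
M_estimate = 10⁶/9200 = 108.70; M_reference = 10⁶/3200 = 312.50.
ΔM = 108.70 − 312.50 = -203.80 → -204 mireds.

-204 mireds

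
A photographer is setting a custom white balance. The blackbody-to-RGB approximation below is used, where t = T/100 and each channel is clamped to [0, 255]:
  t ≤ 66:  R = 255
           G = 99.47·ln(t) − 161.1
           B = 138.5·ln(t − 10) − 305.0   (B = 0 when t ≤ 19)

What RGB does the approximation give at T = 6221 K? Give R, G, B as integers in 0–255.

R=255, G=250, B=243

t = 6221/100 = 62.21; the t ≤ 66 branch applies.
R = 255 by definition for t ≤ 66.
G = 99.47·ln 62.21 − 161.1 = 99.47·4.1305 − 161.1 = 249.762.
B = 138.5·ln(62.21 − 10) − 305.0 = 138.5·ln 52.21 − 305.0 = 138.5·3.9553 − 305.0 = 242.805.
Rounded: (255, 250, 243).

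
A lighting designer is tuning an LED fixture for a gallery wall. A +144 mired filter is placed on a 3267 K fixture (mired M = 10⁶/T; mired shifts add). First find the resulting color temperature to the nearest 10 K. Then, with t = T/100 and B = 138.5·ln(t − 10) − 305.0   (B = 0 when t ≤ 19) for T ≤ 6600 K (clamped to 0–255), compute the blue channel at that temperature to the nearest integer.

M_in = 10⁶/3267 = 306.09; M_out = 306.09 + (+144) = 450.09.
T_out = 10⁶/450.09 = 2221.8 K → 2220 K; t = 22.2.
B = 138.5·ln(22.2 − 10) − 305.0 = 138.5·ln 12.2 − 305.0 = 138.5·2.5014 − 305.0 = 41.449.
Rounded: 41.

41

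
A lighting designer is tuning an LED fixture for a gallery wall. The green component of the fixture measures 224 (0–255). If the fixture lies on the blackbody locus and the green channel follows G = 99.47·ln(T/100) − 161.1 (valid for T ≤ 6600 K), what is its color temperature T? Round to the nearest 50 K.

ln t = (224 + 161.1) / 99.47 = 3.8715.
t = e^3.8715 = 48.015.
T = 100·t = 4802 K → 4800 K to the nearest 50 K.

4800 K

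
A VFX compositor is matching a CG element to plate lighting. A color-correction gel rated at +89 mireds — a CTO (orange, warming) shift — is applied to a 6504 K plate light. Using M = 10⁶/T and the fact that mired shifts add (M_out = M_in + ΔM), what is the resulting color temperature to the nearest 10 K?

M_in = 10⁶/6504 = 153.75 mireds.
M_out = 153.75 + (+89) = 242.75 mireds.
T_out = 10⁶/242.75 = 4119.4 K → 4120 K.

4120 K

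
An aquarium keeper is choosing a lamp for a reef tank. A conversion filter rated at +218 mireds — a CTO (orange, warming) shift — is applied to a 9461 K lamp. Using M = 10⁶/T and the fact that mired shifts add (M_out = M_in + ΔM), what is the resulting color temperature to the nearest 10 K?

3090 K

M_in = 10⁶/9461 = 105.70 mireds.
M_out = 105.70 + (+218) = 323.70 mireds.
T_out = 10⁶/323.70 = 3089.3 K → 3090 K.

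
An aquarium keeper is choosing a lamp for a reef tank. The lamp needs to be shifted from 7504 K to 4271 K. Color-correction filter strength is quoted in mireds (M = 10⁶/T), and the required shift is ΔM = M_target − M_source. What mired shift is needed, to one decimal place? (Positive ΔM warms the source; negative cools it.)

+100.9 mireds

M_source = 10⁶/7504 = 133.262; M_target = 10⁶/4271 = 234.137.
ΔM = 234.137 − 133.262 = 100.875 → +100.9 mireds, a warming shift.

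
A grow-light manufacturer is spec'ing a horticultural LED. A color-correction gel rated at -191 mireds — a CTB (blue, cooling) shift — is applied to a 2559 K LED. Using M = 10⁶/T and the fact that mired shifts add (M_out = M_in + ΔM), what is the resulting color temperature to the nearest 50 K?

5000 K

M_in = 10⁶/2559 = 390.78 mireds.
M_out = 390.78 + (-191) = 199.78 mireds.
T_out = 10⁶/199.78 = 5005.6 K → 5000 K.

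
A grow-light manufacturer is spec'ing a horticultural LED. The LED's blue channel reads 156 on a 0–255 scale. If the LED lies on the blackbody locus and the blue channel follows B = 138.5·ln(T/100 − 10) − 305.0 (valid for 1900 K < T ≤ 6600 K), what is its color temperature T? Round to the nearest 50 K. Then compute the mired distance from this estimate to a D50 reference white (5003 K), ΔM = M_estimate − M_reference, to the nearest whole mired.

+63 mireds

ln(t − 10) = (156 + 305.0) / 138.5 = 3.3285.
t − 10 = e^3.3285 = 27.897, so t = 37.897.
T = 100·t = 3790 K → 3800 K to the nearest 50 K.
M_estimate = 10⁶/3800 = 263.16; M_reference = 10⁶/5003 = 199.88.
ΔM = 263.16 − 199.88 = 63.28 → +63 mireds.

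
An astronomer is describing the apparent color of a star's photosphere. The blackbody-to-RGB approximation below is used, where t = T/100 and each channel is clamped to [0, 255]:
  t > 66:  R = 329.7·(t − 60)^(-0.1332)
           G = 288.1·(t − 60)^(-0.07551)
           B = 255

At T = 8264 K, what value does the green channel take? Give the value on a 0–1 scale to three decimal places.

t = 8264/100 = 82.64; the t > 66 branch applies.
G = 288.1·(82.64 − 60)^(-0.07551) = 288.1·22.64^(-0.07551) = 288.1·0.79012 = 227.634.
On a 0–1 scale: 227.634/255 = 0.8927 → 0.893.

0.893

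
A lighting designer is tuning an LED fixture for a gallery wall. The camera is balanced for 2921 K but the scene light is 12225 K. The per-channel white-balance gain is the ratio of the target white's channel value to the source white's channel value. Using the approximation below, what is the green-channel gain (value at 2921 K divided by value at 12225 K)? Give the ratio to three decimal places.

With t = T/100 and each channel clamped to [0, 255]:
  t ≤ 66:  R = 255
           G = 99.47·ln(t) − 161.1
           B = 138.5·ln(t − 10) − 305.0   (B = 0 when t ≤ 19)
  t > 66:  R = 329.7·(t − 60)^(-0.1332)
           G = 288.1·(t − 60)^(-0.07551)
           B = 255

0.828

At 12225 K (t = 122.25):
  G = 288.1·(122.25 − 60)^(-0.07551) = 288.1·62.25^(-0.07551) = 288.1·0.73202 = 210.896.
At 2921 K (t = 29.21):
  G = 99.47·ln 29.21 − 161.1 = 99.47·3.3745 − 161.1 = 174.563.
Gain = 174.563 / 210.896 = 0.8277 → 0.828.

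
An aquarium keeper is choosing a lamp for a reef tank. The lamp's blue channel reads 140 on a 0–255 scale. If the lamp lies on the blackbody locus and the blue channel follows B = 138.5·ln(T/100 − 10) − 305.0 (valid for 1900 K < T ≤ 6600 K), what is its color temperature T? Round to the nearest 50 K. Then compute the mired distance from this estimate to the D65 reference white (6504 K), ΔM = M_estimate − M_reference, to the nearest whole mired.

+132 mireds

ln(t − 10) = (140 + 305.0) / 138.5 = 3.2130.
t − 10 = e^3.2130 = 24.853, so t = 34.853.
T = 100·t = 3485 K → 3500 K to the nearest 50 K.
M_estimate = 10⁶/3500 = 285.71; M_reference = 10⁶/6504 = 153.75.
ΔM = 285.71 − 153.75 = 131.96 → +132 mireds.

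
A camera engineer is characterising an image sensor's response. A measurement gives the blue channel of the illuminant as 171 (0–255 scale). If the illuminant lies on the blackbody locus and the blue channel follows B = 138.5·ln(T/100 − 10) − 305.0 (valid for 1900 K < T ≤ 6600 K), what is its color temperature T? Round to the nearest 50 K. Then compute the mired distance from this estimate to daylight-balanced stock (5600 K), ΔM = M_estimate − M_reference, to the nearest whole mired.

ln(t − 10) = (171 + 305.0) / 138.5 = 3.4368.
t − 10 = e^3.4368 = 31.088, so t = 41.088.
T = 100·t = 4109 K → 4100 K to the nearest 50 K.
M_estimate = 10⁶/4100 = 243.90; M_reference = 10⁶/5600 = 178.57.
ΔM = 243.90 − 178.57 = 65.33 → +65 mireds.

+65 mireds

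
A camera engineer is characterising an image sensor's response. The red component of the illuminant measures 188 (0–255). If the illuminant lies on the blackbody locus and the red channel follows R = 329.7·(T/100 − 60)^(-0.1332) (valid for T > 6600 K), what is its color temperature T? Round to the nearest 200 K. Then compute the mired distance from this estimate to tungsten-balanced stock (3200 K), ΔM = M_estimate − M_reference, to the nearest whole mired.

-234 mireds

(t − 60)^(-0.1332) = 188/329.7 = 0.57022.
t − 60 = 0.57022^(1/-0.1332) = 0.57022^(-7.508) = 67.848, so t = 127.848.
T = 100·t = 12785 K → 12800 K to the nearest 200 K.
M_estimate = 10⁶/12800 = 78.12; M_reference = 10⁶/3200 = 312.50.
ΔM = 78.12 − 312.50 = -234.38 → -234 mireds.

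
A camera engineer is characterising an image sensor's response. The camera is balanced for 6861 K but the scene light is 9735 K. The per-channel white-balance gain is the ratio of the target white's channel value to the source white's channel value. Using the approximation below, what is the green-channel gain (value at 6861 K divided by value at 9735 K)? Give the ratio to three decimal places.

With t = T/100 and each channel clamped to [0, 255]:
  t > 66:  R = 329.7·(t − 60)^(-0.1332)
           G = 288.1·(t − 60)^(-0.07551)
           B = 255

1.117

At 9735 K (t = 97.35):
  G = 288.1·(97.35 − 60)^(-0.07551) = 288.1·37.35^(-0.07551) = 288.1·0.76081 = 219.189.
At 6861 K (t = 68.61):
  G = 288.1·(68.61 − 60)^(-0.07551) = 288.1·8.61^(-0.07551) = 288.1·0.84996 = 244.873.
Gain = 244.873 / 219.189 = 1.1172 → 1.117.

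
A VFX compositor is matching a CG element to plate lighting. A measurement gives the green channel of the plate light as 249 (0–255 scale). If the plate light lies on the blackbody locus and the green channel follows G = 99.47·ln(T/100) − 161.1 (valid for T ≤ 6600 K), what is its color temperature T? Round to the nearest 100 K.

6200 K

ln t = (249 + 161.1) / 99.47 = 4.1229.
t = e^4.1229 = 61.735.
T = 100·t = 6174 K → 6200 K to the nearest 100 K.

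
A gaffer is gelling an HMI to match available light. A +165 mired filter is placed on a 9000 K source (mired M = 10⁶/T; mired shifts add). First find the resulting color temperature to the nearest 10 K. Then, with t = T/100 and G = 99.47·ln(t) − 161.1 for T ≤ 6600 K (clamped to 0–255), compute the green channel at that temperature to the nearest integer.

196

M_in = 10⁶/9000 = 111.11; M_out = 111.11 + (+165) = 276.11.
T_out = 10⁶/276.11 = 3621.7 K → 3620 K; t = 36.2.
G = 99.47·ln 36.2 − 161.1 = 99.47·3.5891 − 161.1 = 195.904.
Rounded: 196.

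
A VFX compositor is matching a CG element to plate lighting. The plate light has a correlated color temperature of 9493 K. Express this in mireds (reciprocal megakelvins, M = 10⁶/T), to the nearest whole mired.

M = 10⁶ / 9493 = 105.341 → 105 mireds.

105 mireds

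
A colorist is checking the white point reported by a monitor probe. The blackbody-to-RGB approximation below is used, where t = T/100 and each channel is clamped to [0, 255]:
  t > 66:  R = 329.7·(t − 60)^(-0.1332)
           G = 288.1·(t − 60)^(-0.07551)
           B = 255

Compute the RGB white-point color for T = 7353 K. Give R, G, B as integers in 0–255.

t = 7353/100 = 73.53; the t > 66 branch applies.
R = 329.7·(73.53 − 60)^(-0.1332) = 329.7·13.53^(-0.1332) = 329.7·0.70682 = 233.040.
G = 288.1·(73.53 − 60)^(-0.07551) = 288.1·13.53^(-0.07551) = 288.1·0.82144 = 236.657.
B = 255 by definition for t > 66.
Rounded: (233, 237, 255).

R=233, G=237, B=255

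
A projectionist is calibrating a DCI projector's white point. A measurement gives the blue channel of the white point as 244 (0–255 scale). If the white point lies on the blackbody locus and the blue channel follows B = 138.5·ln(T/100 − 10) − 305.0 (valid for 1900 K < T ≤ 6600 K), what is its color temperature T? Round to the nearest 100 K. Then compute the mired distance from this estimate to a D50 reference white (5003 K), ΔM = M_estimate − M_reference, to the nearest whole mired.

-41 mireds

ln(t − 10) = (244 + 305.0) / 138.5 = 3.9639.
t − 10 = e^3.9639 = 52.662, so t = 62.662.
T = 100·t = 6266 K → 6300 K to the nearest 100 K.
M_estimate = 10⁶/6300 = 158.73; M_reference = 10⁶/5003 = 199.88.
ΔM = 158.73 − 199.88 = -41.15 → -41 mireds.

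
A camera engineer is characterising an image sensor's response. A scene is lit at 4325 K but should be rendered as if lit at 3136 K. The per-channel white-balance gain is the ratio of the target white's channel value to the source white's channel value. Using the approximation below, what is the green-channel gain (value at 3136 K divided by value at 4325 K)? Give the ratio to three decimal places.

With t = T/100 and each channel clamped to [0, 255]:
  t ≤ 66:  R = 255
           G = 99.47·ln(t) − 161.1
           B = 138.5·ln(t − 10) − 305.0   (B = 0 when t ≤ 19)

At 4325 K (t = 43.25):
  G = 99.47·ln 43.25 − 161.1 = 99.47·3.7670 − 161.1 = 213.603.
At 3136 K (t = 31.36):
  G = 99.47·ln 31.36 − 161.1 = 99.47·3.4455 − 161.1 = 181.627.
Gain = 181.627 / 213.603 = 0.8503 → 0.850.

0.850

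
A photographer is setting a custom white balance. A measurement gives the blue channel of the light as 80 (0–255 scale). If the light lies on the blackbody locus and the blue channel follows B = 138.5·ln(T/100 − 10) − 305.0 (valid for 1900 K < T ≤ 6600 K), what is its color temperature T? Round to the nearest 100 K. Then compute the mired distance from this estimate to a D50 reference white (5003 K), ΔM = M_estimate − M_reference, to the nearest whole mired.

+185 mireds

ln(t − 10) = (80 + 305.0) / 138.5 = 2.7798.
t − 10 = e^2.7798 = 16.116, so t = 26.116.
T = 100·t = 2612 K → 2600 K to the nearest 100 K.
M_estimate = 10⁶/2600 = 384.62; M_reference = 10⁶/5003 = 199.88.
ΔM = 384.62 − 199.88 = 184.74 → +185 mireds.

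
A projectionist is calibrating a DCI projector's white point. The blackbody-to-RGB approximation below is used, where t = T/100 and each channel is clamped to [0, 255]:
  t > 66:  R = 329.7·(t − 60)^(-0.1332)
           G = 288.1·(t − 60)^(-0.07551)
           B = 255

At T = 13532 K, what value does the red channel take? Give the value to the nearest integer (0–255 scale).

185

t = 13532/100 = 135.32; the t > 66 branch applies.
R = 329.7·(135.32 − 60)^(-0.1332) = 329.7·75.32^(-0.1332) = 329.7·0.56234 = 185.402.
Rounded: 185.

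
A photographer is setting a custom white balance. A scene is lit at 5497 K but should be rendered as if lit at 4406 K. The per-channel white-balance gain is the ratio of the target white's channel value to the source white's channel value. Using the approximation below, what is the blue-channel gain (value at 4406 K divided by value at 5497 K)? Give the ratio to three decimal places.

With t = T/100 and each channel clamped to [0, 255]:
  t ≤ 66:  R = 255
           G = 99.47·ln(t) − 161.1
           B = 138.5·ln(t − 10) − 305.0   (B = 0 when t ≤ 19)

At 5497 K (t = 54.97):
  B = 138.5·ln(54.97 − 10) − 305.0 = 138.5·ln 44.97 − 305.0 = 138.5·3.8060 − 305.0 = 222.130.
At 4406 K (t = 44.06):
  B = 138.5·ln(44.06 − 10) − 305.0 = 138.5·ln 34.06 − 305.0 = 138.5·3.5281 − 305.0 = 183.645.
Gain = 183.645 / 222.130 = 0.8267 → 0.827.

0.827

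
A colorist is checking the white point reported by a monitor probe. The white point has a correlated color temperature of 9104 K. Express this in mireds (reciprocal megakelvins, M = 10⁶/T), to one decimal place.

M = 10⁶ / 9104 = 109.842 → 109.8 mireds.

109.8 mireds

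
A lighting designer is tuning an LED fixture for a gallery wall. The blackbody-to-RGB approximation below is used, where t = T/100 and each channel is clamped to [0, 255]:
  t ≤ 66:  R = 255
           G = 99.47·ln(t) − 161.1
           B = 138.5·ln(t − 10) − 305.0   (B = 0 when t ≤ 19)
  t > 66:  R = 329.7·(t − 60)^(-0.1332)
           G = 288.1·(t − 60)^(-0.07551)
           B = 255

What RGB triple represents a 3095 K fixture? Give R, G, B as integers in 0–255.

t = 3095/100 = 30.95; the t ≤ 66 branch applies.
R = 255 by definition for t ≤ 66.
G = 99.47·ln 30.95 − 161.1 = 99.47·3.4324 − 161.1 = 180.318.
B = 138.5·ln(30.95 − 10) − 305.0 = 138.5·ln 20.95 − 305.0 = 138.5·3.0421 − 305.0 = 116.336.
Rounded: (255, 180, 116).

R=255, G=180, B=116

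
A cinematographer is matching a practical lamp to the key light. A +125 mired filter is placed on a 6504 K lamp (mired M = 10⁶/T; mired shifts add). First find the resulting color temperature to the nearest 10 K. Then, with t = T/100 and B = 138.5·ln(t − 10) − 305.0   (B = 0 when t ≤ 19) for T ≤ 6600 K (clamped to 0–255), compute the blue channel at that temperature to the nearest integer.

146

M_in = 10⁶/6504 = 153.75; M_out = 153.75 + (+125) = 278.75.
T_out = 10⁶/278.75 = 3587.4 K → 3590 K; t = 35.9.
B = 138.5·ln(35.9 − 10) − 305.0 = 138.5·ln 25.9 − 305.0 = 138.5·3.2542 − 305.0 = 145.713.
Rounded: 146.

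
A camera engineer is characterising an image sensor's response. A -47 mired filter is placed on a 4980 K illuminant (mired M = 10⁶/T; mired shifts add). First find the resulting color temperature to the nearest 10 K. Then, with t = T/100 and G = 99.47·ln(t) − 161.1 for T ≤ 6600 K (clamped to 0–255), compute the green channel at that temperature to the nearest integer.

254

M_in = 10⁶/4980 = 200.80; M_out = 200.80 + (-47) = 153.80.
T_out = 10⁶/153.80 = 6501.8 K → 6500 K; t = 65.
G = 99.47·ln 65 − 161.1 = 99.47·4.1744 − 161.1 = 254.126.
Rounded: 254.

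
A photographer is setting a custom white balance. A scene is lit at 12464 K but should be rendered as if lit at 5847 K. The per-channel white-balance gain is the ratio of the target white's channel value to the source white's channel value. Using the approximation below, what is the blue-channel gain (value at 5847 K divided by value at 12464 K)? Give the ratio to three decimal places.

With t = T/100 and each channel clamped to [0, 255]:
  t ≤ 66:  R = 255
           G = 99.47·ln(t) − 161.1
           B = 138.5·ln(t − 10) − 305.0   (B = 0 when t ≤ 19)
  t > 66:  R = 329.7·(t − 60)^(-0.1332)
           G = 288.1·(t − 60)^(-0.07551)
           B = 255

At 12464 K (t = 124.64):
  B = 255 by definition for t > 66.
At 5847 K (t = 58.47):
  B = 138.5·ln(58.47 − 10) − 305.0 = 138.5·ln 48.47 − 305.0 = 138.5·3.8809 − 305.0 = 232.511.
Gain = 232.511 / 255.000 = 0.9118 → 0.912.

0.912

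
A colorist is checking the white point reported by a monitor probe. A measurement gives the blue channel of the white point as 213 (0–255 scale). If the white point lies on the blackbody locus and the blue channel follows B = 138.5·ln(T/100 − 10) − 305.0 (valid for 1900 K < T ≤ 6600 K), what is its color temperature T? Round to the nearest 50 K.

ln(t − 10) = (213 + 305.0) / 138.5 = 3.7401.
t − 10 = e^3.7401 = 42.101, so t = 52.101.
T = 100·t = 5210 K → 5200 K to the nearest 50 K.

5200 K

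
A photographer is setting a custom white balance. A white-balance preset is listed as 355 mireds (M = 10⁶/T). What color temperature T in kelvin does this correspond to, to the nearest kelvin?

2817 K

T = 10⁶ / 355 = 2816.90 K → 2817 K.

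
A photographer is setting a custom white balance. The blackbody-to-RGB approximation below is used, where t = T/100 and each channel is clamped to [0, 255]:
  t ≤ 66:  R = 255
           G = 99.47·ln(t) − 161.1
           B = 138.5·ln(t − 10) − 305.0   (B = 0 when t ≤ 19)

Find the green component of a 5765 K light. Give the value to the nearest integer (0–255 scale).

242

t = 5765/100 = 57.65; the t ≤ 66 branch applies.
G = 99.47·ln 57.65 − 161.1 = 99.47·4.0544 − 161.1 = 242.190.
Rounded: 242.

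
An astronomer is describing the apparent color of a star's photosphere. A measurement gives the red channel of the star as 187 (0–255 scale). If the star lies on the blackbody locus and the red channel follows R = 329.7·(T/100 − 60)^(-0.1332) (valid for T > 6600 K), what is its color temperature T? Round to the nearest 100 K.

(t − 60)^(-0.1332) = 187/329.7 = 0.56718.
t − 60 = 0.56718^(1/-0.1332) = 0.56718^(-7.508) = 70.620, so t = 130.620.
T = 100·t = 13062 K → 13100 K to the nearest 100 K.

13100 K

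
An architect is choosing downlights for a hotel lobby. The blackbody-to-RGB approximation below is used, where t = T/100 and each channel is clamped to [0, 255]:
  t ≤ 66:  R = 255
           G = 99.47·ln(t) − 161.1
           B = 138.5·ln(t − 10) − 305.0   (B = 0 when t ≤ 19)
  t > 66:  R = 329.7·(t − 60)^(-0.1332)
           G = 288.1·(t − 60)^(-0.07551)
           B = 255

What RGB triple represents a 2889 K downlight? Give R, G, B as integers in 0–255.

t = 2889/100 = 28.89; the t ≤ 66 branch applies.
R = 255 by definition for t ≤ 66.
G = 99.47·ln 28.89 − 161.1 = 99.47·3.3635 − 161.1 = 173.467.
B = 138.5·ln(28.89 − 10) − 305.0 = 138.5·ln 18.89 − 305.0 = 138.5·2.9386 − 305.0 = 102.001.
Rounded: (255, 173, 102).

R=255, G=173, B=102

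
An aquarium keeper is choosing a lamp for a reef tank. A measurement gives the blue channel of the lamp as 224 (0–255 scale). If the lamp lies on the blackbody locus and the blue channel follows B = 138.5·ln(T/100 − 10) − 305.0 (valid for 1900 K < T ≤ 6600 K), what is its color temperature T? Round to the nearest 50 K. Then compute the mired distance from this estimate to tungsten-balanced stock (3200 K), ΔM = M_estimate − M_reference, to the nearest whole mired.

-132 mireds

ln(t − 10) = (224 + 305.0) / 138.5 = 3.8195.
t − 10 = e^3.8195 = 45.581, so t = 55.581.
T = 100·t = 5558 K → 5550 K to the nearest 50 K.
M_estimate = 10⁶/5550 = 180.18; M_reference = 10⁶/3200 = 312.50.
ΔM = 180.18 − 312.50 = -132.32 → -132 mireds.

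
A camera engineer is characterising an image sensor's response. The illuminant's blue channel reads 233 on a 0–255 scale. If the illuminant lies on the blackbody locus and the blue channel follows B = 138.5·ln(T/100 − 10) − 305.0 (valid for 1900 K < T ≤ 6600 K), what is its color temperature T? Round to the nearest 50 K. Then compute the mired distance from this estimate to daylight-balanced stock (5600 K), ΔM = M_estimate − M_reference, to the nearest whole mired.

ln(t − 10) = (233 + 305.0) / 138.5 = 3.8845.
t − 10 = e^3.8845 = 48.641, so t = 58.641.
T = 100·t = 5864 K → 5850 K to the nearest 50 K.
M_estimate = 10⁶/5850 = 170.94; M_reference = 10⁶/5600 = 178.57.
ΔM = 170.94 − 178.57 = -7.63 → -8 mireds.

-8 mireds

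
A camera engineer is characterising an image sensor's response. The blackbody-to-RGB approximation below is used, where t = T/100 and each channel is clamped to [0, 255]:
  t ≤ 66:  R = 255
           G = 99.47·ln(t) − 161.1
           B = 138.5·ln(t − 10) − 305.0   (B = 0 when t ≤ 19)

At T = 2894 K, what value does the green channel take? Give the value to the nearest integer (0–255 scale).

174

t = 2894/100 = 28.94; the t ≤ 66 branch applies.
G = 99.47·ln 28.94 − 161.1 = 99.47·3.3652 − 161.1 = 173.639.
Rounded: 174.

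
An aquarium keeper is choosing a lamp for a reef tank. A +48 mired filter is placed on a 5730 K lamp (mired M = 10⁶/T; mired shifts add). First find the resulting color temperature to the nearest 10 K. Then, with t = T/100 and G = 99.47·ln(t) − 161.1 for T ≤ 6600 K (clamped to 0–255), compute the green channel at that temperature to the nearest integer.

M_in = 10⁶/5730 = 174.52; M_out = 174.52 + (+48) = 222.52.
T_out = 10⁶/222.52 = 4494.0 K → 4490 K; t = 44.9.
G = 99.47·ln 44.9 − 161.1 = 99.47·3.8044 − 161.1 = 217.327.
Rounded: 217.

217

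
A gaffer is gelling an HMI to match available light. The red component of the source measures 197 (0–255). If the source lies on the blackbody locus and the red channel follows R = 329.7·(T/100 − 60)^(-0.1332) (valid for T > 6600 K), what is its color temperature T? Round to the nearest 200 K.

10800 K

(t − 60)^(-0.1332) = 197/329.7 = 0.59751.
t − 60 = 0.59751^(1/-0.1332) = 0.59751^(-7.508) = 47.761, so t = 107.761.
T = 100·t = 10776 K → 10800 K to the nearest 200 K.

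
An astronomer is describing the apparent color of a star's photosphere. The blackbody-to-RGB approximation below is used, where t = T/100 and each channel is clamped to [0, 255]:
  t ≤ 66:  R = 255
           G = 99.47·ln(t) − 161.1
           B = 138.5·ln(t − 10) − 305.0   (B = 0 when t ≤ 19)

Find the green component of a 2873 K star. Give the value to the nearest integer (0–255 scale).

t = 2873/100 = 28.73; the t ≤ 66 branch applies.
G = 99.47·ln 28.73 − 161.1 = 99.47·3.3579 − 161.1 = 172.914.
Rounded: 173.

173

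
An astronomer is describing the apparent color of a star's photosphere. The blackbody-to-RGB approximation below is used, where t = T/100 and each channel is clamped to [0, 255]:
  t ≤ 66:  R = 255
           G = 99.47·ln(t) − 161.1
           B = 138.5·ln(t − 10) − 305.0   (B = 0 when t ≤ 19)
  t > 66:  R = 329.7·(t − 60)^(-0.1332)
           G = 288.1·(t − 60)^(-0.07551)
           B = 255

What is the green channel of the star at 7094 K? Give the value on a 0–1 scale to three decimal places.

0.943

t = 7094/100 = 70.94; the t > 66 branch applies.
G = 288.1·(70.94 − 60)^(-0.07551) = 288.1·10.94^(-0.07551) = 288.1·0.83473 = 240.484.
On a 0–1 scale: 240.484/255 = 0.9431 → 0.943.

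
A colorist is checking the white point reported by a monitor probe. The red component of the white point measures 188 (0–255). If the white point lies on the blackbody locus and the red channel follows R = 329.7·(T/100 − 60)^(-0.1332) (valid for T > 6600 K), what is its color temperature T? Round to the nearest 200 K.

12800 K

(t − 60)^(-0.1332) = 188/329.7 = 0.57022.
t − 60 = 0.57022^(1/-0.1332) = 0.57022^(-7.508) = 67.848, so t = 127.848.
T = 100·t = 12785 K → 12800 K to the nearest 200 K.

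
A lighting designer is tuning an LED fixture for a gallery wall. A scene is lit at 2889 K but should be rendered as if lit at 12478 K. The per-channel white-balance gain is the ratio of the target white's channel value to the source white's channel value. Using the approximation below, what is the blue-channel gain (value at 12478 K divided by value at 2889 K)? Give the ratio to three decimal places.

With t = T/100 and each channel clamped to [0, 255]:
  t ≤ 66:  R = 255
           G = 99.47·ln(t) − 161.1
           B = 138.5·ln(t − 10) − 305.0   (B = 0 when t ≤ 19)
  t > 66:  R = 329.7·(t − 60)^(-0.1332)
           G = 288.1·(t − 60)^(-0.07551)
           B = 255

At 2889 K (t = 28.89):
  B = 138.5·ln(28.89 − 10) − 305.0 = 138.5·ln 18.89 − 305.0 = 138.5·2.9386 − 305.0 = 102.001.
At 12478 K (t = 124.78):
  B = 255 by definition for t > 66.
Gain = 255.000 / 102.001 = 2.5000 → 2.500.

2.500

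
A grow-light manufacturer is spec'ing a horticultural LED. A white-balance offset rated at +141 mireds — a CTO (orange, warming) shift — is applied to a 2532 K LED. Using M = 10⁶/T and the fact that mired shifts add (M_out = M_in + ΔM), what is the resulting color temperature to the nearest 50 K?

1850 K

M_in = 10⁶/2532 = 394.94 mireds.
M_out = 394.94 + (+141) = 535.94 mireds.
T_out = 10⁶/535.94 = 1865.9 K → 1850 K.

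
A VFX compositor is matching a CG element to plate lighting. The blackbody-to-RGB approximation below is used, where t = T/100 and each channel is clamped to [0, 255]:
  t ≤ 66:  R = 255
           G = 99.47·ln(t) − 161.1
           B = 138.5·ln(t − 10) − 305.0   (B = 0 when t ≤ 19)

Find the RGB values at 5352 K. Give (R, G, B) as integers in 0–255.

t = 5352/100 = 53.52; the t ≤ 66 branch applies.
R = 255 by definition for t ≤ 66.
G = 99.47·ln 53.52 − 161.1 = 99.47·3.9801 − 161.1 = 234.796.
B = 138.5·ln(53.52 − 10) − 305.0 = 138.5·ln 43.52 − 305.0 = 138.5·3.7732 − 305.0 = 217.591.
Rounded: (255, 235, 218).

(255, 235, 218)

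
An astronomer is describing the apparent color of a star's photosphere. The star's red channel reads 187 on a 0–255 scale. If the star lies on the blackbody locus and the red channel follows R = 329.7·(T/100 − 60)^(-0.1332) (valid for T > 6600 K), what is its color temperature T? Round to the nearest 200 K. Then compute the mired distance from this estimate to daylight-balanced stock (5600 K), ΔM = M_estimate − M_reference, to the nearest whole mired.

(t − 60)^(-0.1332) = 187/329.7 = 0.56718.
t − 60 = 0.56718^(1/-0.1332) = 0.56718^(-7.508) = 70.620, so t = 130.620.
T = 100·t = 13062 K → 13000 K to the nearest 200 K.
M_estimate = 10⁶/13000 = 76.92; M_reference = 10⁶/5600 = 178.57.
ΔM = 76.92 − 178.57 = -101.65 → -102 mireds.

-102 mireds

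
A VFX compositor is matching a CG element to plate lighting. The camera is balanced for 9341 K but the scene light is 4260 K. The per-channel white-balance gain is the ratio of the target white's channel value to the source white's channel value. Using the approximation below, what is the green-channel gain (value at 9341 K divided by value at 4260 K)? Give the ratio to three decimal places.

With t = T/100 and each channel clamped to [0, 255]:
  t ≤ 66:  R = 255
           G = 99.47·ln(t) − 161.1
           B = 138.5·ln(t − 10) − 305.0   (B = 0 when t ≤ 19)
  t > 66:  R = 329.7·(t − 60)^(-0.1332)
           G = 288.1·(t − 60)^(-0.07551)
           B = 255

At 4260 K (t = 42.6):
  G = 99.47·ln 42.6 − 161.1 = 99.47·3.7519 − 161.1 = 212.097.
At 9341 K (t = 93.41):
  G = 288.1·(93.41 − 60)^(-0.07551) = 288.1·33.41^(-0.07551) = 288.1·0.76724 = 221.042.
Gain = 221.042 / 212.097 = 1.0422 → 1.042.

1.042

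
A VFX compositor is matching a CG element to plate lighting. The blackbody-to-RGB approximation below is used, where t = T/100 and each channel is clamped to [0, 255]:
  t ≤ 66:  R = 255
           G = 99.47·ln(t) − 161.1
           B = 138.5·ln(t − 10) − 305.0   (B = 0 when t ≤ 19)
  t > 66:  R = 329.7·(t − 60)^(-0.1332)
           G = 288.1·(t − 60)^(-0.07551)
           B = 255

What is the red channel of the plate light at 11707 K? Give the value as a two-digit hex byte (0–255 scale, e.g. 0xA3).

0xC0

t = 11707/100 = 117.07; the t > 66 branch applies.
R = 329.7·(117.07 − 60)^(-0.1332) = 329.7·57.07^(-0.1332) = 329.7·0.58351 = 192.382.
Rounded: 192; in hex, 0xC0.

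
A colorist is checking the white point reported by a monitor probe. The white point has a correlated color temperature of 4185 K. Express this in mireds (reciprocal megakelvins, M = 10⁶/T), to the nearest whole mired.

M = 10⁶ / 4185 = 238.949 → 239 mireds.

239 mireds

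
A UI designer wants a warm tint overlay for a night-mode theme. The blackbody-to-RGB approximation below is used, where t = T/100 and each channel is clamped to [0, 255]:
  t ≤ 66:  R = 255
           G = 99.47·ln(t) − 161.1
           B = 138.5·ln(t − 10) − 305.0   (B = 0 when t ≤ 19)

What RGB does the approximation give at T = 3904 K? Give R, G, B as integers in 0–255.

t = 3904/100 = 39.04; the t ≤ 66 branch applies.
R = 255 by definition for t ≤ 66.
G = 99.47·ln 39.04 − 161.1 = 99.47·3.6646 − 161.1 = 203.416.
B = 138.5·ln(39.04 − 10) − 305.0 = 138.5·ln 29.04 − 305.0 = 138.5·3.3687 − 305.0 = 161.561.
Rounded: (255, 203, 162).

R=255, G=203, B=162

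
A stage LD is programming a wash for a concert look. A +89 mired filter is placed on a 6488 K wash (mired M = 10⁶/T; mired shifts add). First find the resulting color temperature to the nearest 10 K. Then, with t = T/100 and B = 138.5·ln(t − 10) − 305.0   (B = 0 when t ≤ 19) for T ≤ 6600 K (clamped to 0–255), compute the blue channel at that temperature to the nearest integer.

M_in = 10⁶/6488 = 154.13; M_out = 154.13 + (+89) = 243.13.
T_out = 10⁶/243.13 = 4113.0 K → 4110 K; t = 41.1.
B = 138.5·ln(41.1 − 10) − 305.0 = 138.5·ln 31.1 − 305.0 = 138.5·3.4372 − 305.0 = 171.053.
Rounded: 171.

171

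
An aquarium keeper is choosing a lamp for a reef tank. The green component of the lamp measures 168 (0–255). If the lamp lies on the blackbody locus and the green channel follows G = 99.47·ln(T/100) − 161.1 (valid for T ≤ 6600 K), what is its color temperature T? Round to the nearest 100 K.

2700 K

ln t = (168 + 161.1) / 99.47 = 3.3085.
t = e^3.3085 = 27.345.
T = 100·t = 2735 K → 2700 K to the nearest 100 K.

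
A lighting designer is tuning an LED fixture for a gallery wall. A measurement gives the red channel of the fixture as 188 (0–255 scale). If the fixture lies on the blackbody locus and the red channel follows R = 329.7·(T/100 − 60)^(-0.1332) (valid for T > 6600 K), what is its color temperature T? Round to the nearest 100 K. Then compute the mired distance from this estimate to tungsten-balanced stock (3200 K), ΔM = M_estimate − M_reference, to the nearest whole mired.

(t − 60)^(-0.1332) = 188/329.7 = 0.57022.
t − 60 = 0.57022^(1/-0.1332) = 0.57022^(-7.508) = 67.848, so t = 127.848.
T = 100·t = 12785 K → 12800 K to the nearest 100 K.
M_estimate = 10⁶/12800 = 78.12; M_reference = 10⁶/3200 = 312.50.
ΔM = 78.12 − 312.50 = -234.38 → -234 mireds.

-234 mireds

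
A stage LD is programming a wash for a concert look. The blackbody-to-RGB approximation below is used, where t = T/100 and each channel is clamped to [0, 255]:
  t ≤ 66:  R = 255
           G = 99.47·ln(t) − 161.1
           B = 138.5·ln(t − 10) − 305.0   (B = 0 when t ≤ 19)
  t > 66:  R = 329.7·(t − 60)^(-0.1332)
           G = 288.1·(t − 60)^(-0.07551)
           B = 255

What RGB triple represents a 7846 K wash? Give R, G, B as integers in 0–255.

R=224, G=231, B=255

t = 7846/100 = 78.46; the t > 66 branch applies.
R = 329.7·(78.46 − 60)^(-0.1332) = 329.7·18.46^(-0.1332) = 329.7·0.67817 = 223.592.
G = 288.1·(78.46 − 60)^(-0.07551) = 288.1·18.46^(-0.07551) = 288.1·0.80239 = 231.169.
B = 255 by definition for t > 66.
Rounded: (224, 231, 255).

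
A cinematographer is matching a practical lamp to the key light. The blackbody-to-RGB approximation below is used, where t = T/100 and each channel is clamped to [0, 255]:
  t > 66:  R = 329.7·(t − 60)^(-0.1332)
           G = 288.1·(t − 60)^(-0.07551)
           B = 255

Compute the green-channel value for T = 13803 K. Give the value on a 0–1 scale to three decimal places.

0.813

t = 13803/100 = 138.03; the t > 66 branch applies.
G = 288.1·(138.03 − 60)^(-0.07551) = 288.1·78.03^(-0.07551) = 288.1·0.71964 = 207.328.
On a 0–1 scale: 207.328/255 = 0.8131 → 0.813.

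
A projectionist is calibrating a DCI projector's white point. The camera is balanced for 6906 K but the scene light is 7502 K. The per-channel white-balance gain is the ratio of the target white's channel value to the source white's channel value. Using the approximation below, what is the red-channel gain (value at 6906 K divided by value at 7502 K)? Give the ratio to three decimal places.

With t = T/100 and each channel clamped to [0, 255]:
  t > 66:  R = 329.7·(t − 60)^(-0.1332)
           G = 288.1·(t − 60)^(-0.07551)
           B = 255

1.070

At 7502 K (t = 75.02):
  R = 329.7·(75.02 − 60)^(-0.1332) = 329.7·15.02^(-0.1332) = 329.7·0.69706 = 229.819.
At 6906 K (t = 69.06):
  R = 329.7·(69.06 − 60)^(-0.1332) = 329.7·9.06^(-0.1332) = 329.7·0.74561 = 245.827.
Gain = 245.827 / 229.819 = 1.0697 → 1.070.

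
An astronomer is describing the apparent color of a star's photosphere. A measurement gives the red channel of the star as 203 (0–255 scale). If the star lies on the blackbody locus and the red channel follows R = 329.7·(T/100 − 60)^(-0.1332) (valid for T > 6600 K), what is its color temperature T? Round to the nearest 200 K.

(t − 60)^(-0.1332) = 203/329.7 = 0.61571.
t − 60 = 0.61571^(1/-0.1332) = 0.61571^(-7.508) = 38.129, so t = 98.129.
T = 100·t = 9813 K → 9800 K to the nearest 200 K.

9800 K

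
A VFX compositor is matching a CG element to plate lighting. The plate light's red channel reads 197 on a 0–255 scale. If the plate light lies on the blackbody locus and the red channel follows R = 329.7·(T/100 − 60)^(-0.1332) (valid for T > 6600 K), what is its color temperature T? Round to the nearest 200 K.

10800 K

(t − 60)^(-0.1332) = 197/329.7 = 0.59751.
t − 60 = 0.59751^(1/-0.1332) = 0.59751^(-7.508) = 47.761, so t = 107.761.
T = 100·t = 10776 K → 10800 K to the nearest 200 K.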